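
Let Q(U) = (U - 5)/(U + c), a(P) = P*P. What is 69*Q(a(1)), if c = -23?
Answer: 138/11 ≈ 12.545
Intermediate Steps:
a(P) = P²
Q(U) = (-5 + U)/(-23 + U) (Q(U) = (U - 5)/(U - 23) = (-5 + U)/(-23 + U))
69*Q(a(1)) = 69*((-5 + 1²)/(-23 + 1²)) = 69*((-5 + 1)/(-23 + 1)) = 69*(-4/(-22)) = 69*(-1/22*(-4)) = 69*(2/11) = 138/11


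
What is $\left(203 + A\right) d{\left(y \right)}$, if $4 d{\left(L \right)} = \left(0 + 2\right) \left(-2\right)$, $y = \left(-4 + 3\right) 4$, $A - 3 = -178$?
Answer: $-28$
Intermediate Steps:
$A = -175$ ($A = 3 - 178 = -175$)
$y = -4$ ($y = \left(-1\right) 4 = -4$)
$d{\left(L \right)} = -1$ ($d{\left(L \right)} = \frac{\left(0 + 2\right) \left(-2\right)}{4} = \frac{2 \left(-2\right)}{4} = \frac{1}{4} \left(-4\right) = -1$)
$\left(203 + A\right) d{\left(y \right)} = \left(203 - 175\right) \left(-1\right) = 28 \left(-1\right) = -28$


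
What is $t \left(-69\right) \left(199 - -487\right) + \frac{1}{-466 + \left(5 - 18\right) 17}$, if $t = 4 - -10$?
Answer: $- \frac{455258413}{687} \approx -6.6268 \cdot 10^{5}$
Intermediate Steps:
$t = 14$ ($t = 4 + 10 = 14$)
$t \left(-69\right) \left(199 - -487\right) + \frac{1}{-466 + \left(5 - 18\right) 17} = 14 \left(-69\right) \left(199 - -487\right) + \frac{1}{-466 + \left(5 - 18\right) 17} = - 966 \left(199 + 487\right) + \frac{1}{-466 - 221} = \left(-966\right) 686 + \frac{1}{-466 - 221} = -662676 + \frac{1}{-687} = -662676 - \frac{1}{687} = - \frac{455258413}{687}$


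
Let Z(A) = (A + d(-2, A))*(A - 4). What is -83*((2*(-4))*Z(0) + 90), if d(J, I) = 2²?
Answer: -18094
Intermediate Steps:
d(J, I) = 4
Z(A) = (-4 + A)*(4 + A) (Z(A) = (A + 4)*(A - 4) = (4 + A)*(-4 + A) = (-4 + A)*(4 + A))
-83*((2*(-4))*Z(0) + 90) = -83*((2*(-4))*(-16 + 0²) + 90) = -83*(-8*(-16 + 0) + 90) = -83*(-8*(-16) + 90) = -83*(128 + 90) = -83*218 = -1*18094 = -18094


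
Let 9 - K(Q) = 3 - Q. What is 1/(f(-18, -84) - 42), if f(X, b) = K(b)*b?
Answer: 1/6510 ≈ 0.00015361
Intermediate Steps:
K(Q) = 6 + Q (K(Q) = 9 - (3 - Q) = 9 + (-3 + Q) = 6 + Q)
f(X, b) = b*(6 + b) (f(X, b) = (6 + b)*b = b*(6 + b))
1/(f(-18, -84) - 42) = 1/(-84*(6 - 84) - 42) = 1/(-84*(-78) - 42) = 1/(6552 - 42) = 1/6510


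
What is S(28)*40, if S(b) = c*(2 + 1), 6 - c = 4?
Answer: 240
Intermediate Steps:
c = 2 (c = 6 - 1*4 = 6 - 4 = 2)
S(b) = 6 (S(b) = 2*(2 + 1) = 2*3 = 6)
S(28)*40 = 6*40 = 240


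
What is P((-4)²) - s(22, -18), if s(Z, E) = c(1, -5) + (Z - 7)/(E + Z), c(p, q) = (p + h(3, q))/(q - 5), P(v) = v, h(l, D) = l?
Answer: 253/20 ≈ 12.650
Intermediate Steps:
c(p, q) = (3 + p)/(-5 + q) (c(p, q) = (p + 3)/(q - 5) = (3 + p)/(-5 + q))
s(Z, E) = -⅖ + (-7 + Z)/(E + Z) (s(Z, E) = (3 + 1)/(-5 - 5) + (Z - 7)/(E + Z) = 4/(-10) + (-7 + Z)/(E + Z) = -⅒*4 + (-7 + Z)/(E + Z) = -⅖ + (-7 + Z)/(E + Z))
P((-4)²) - s(22, -18) = (-4)² - (-35 - 2*(-18) + 3*22)/(5*(-18 + 22)) = 16 - (-35 + 36 + 66)/(5*4) = 16 - 67/(5*4) = 16 - 1*67/20 = 16 - 67/20 = 253/20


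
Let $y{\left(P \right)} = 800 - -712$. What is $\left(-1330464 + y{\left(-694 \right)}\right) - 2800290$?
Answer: $-4129242$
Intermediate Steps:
$y{\left(P \right)} = 1512$ ($y{\left(P \right)} = 800 + 712 = 1512$)
$\left(-1330464 + y{\left(-694 \right)}\right) - 2800290 = \left(-1330464 + 1512\right) - 2800290 = -1328952 - 2800290 = -4129242$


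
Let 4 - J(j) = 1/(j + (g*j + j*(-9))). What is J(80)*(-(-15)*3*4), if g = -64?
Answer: 23041/32 ≈ 720.03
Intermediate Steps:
J(j) = 4 + 1/(72*j) (J(j) = 4 - 1/(j + (-64*j + j*(-9))) = 4 - 1/(j + (-64*j - 9*j)) = 4 - 1/(j - 73*j) = 4 - 1/((-72*j)) = 4 - (-1)/(72*j) = 4 + 1/(72*j))
J(80)*(-(-15)*3*4) = (4 + (1/72)/80)*(-(-15)*3*4) = (4 + (1/72)*(1/80))*(-3*(-15)*4) = (4 + 1/5760)*(45*4) = (23041/5760)*180 = 23041/32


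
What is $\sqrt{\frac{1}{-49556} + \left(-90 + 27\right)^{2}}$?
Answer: $\frac{\sqrt{2436764695807}}{24778} \approx 63.0$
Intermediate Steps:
$\sqrt{\frac{1}{-49556} + \left(-90 + 27\right)^{2}} = \sqrt{- \frac{1}{49556} + \left(-63\right)^{2}} = \sqrt{- \frac{1}{49556} + 3969} = \sqrt{\frac{196687763}{49556}} = \frac{\sqrt{2436764695807}}{24778}$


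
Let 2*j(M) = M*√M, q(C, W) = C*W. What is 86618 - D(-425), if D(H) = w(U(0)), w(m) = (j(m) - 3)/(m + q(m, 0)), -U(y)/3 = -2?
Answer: 173237/2 - √6/2 ≈ 86617.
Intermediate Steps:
j(M) = M^(3/2)/2 (j(M) = (M*√M)/2 = M^(3/2)/2)
U(y) = 6 (U(y) = -3*(-2) = 6)
w(m) = (-3 + m^(3/2)/2)/m (w(m) = (m^(3/2)/2 - 3)/(m + m*0) = (-3 + m^(3/2)/2)/(m + 0) = (-3 + m^(3/2)/2)/m)
D(H) = -½ + √6/2 (D(H) = (½)*(-6 + 6^(3/2))/6 = (½)*(⅙)*(-6 + 6*√6) = -½ + √6/2)
86618 - D(-425) = 86618 - (-½ + √6/2) = 86618 + (½ - √6/2) = 173237/2 - √6/2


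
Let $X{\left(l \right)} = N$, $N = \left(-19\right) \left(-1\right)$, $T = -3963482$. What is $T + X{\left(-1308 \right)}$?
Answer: $-3963463$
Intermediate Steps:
$N = 19$
$X{\left(l \right)} = 19$
$T + X{\left(-1308 \right)} = -3963482 + 19 = -3963463$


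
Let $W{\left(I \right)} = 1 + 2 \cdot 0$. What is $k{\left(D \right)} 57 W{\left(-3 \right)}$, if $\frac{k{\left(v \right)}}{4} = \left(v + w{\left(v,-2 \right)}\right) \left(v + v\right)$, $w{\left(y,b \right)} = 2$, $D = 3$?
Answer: $6840$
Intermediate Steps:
$W{\left(I \right)} = 1$ ($W{\left(I \right)} = 1 + 0 = 1$)
$k{\left(v \right)} = 8 v \left(2 + v\right)$ ($k{\left(v \right)} = 4 \left(v + 2\right) \left(v + v\right) = 4 \left(2 + v\right) 2 v = 4 \cdot 2 v \left(2 + v\right) = 8 v \left(2 + v\right)$)
$k{\left(D \right)} 57 W{\left(-3 \right)} = 8 \cdot 3 \left(2 + 3\right) 57 \cdot 1 = 8 \cdot 3 \cdot 5 \cdot 57 \cdot 1 = 120 \cdot 57 \cdot 1 = 6840 \cdot 1 = 6840$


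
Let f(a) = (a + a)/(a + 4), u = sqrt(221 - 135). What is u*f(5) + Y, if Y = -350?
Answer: -350 + 10*sqrt(86)/9 ≈ -339.70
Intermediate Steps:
u = sqrt(86) ≈ 9.2736
f(a) = 2*a/(4 + a) (f(a) = (2*a)/(4 + a) = 2*a/(4 + a))
u*f(5) + Y = sqrt(86)*(2*5/(4 + 5)) - 350 = sqrt(86)*(2*5/9) - 350 = sqrt(86)*(2*5*(1/9)) - 350 = sqrt(86)*(10/9) - 350 = 10*sqrt(86)/9 - 350 = -350 + 10*sqrt(86)/9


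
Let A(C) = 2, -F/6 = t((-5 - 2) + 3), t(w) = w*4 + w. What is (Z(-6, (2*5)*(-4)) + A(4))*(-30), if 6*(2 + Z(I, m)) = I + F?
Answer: -570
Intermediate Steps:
t(w) = 5*w (t(w) = 4*w + w = 5*w)
F = 120 (F = -30*((-5 - 2) + 3) = -30*(-7 + 3) = -30*(-4) = -6*(-20) = 120)
Z(I, m) = 18 + I/6 (Z(I, m) = -2 + (I + 120)/6 = -2 + (120 + I)/6 = -2 + (20 + I/6) = 18 + I/6)
(Z(-6, (2*5)*(-4)) + A(4))*(-30) = ((18 + (⅙)*(-6)) + 2)*(-30) = ((18 - 1) + 2)*(-30) = (17 + 2)*(-30) = 19*(-30) = -570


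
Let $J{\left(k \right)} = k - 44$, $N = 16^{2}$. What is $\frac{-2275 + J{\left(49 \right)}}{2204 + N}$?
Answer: $- \frac{227}{246} \approx -0.92276$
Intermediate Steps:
$N = 256$
$J{\left(k \right)} = -44 + k$
$\frac{-2275 + J{\left(49 \right)}}{2204 + N} = \frac{-2275 + \left(-44 + 49\right)}{2204 + 256} = \frac{-2275 + 5}{2460} = \left(-2270\right) \frac{1}{2460} = - \frac{227}{246}$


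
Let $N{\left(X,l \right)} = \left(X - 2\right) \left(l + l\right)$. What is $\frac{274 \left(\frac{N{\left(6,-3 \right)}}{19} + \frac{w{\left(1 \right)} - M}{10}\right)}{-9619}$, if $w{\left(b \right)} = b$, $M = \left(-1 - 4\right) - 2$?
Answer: $\frac{12056}{913805} \approx 0.013193$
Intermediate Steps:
$N{\left(X,l \right)} = 2 l \left(-2 + X\right)$ ($N{\left(X,l \right)} = \left(-2 + X\right) 2 l = 2 l \left(-2 + X\right)$)
$M = -7$ ($M = -5 - 2 = -7$)
$\frac{274 \left(\frac{N{\left(6,-3 \right)}}{19} + \frac{w{\left(1 \right)} - M}{10}\right)}{-9619} = \frac{274 \left(\frac{2 \left(-3\right) \left(-2 + 6\right)}{19} + \frac{1 - -7}{10}\right)}{-9619} = 274 \left(2 \left(-3\right) 4 \cdot \frac{1}{19} + \left(1 + 7\right) \frac{1}{10}\right) \left(- \frac{1}{9619}\right) = 274 \left(\left(-24\right) \frac{1}{19} + 8 \cdot \frac{1}{10}\right) \left(- \frac{1}{9619}\right) = 274 \left(- \frac{24}{19} + \frac{4}{5}\right) \left(- \frac{1}{9619}\right) = 274 \left(- \frac{44}{95}\right) \left(- \frac{1}{9619}\right) = \left(- \frac{12056}{95}\right) \left(- \frac{1}{9619}\right) = \frac{12056}{913805}$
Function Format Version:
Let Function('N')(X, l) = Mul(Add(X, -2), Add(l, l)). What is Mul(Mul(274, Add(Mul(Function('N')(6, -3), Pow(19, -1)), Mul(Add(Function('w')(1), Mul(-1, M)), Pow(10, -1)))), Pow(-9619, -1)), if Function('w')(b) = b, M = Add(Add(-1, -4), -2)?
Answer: Rational(12056, 913805) ≈ 0.013193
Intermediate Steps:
Function('N')(X, l) = Mul(2, l, Add(-2, X)) (Function('N')(X, l) = Mul(Add(-2, X), Mul(2, l)) = Mul(2, l, Add(-2, X)))
M = -7 (M = Add(-5, -2) = -7)
Mul(Mul(274, Add(Mul(Function('N')(6, -3), Pow(19, -1)), Mul(Add(Function('w')(1), Mul(-1, M)), Pow(10, -1)))), Pow(-9619, -1)) = Mul(Mul(274, Add(Mul(Mul(2, -3, Add(-2, 6)), Pow(19, -1)), Mul(Add(1, Mul(-1, -7)), Pow(10, -1)))), Pow(-9619, -1)) = Mul(Mul(274, Add(Mul(Mul(2, -3, 4), Rational(1, 19)), Mul(Add(1, 7), Rational(1, 10)))), Rational(-1, 9619)) = Mul(Mul(274, Add(Mul(-24, Rational(1, 19)), Mul(8, Rational(1, 10)))), Rational(-1, 9619)) = Mul(Mul(274, Add(Rational(-24, 19), Rational(4, 5))), Rational(-1, 9619)) = Mul(Mul(274, Rational(-44, 95)), Rational(-1, 9619)) = Mul(Rational(-12056, 95), Rational(-1, 9619)) = Rational(12056, 913805)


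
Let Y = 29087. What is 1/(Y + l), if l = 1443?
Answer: 1/30530 ≈ 3.2755e-5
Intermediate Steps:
1/(Y + l) = 1/(29087 + 1443) = 1/30530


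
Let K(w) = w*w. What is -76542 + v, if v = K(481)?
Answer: 154819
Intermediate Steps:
K(w) = w²
v = 231361 (v = 481² = 231361)
-76542 + v = -76542 + 231361 = 154819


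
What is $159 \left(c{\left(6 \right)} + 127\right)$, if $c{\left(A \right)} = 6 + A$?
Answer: $22101$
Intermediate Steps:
$159 \left(c{\left(6 \right)} + 127\right) = 159 \left(\left(6 + 6\right) + 127\right) = 159 \left(12 + 127\right) = 159 \cdot 139 = 22101$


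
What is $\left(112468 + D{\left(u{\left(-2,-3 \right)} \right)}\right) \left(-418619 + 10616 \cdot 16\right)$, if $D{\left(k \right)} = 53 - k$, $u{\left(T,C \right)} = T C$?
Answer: $-27989568945$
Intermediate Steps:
$u{\left(T,C \right)} = C T$
$\left(112468 + D{\left(u{\left(-2,-3 \right)} \right)}\right) \left(-418619 + 10616 \cdot 16\right) = \left(112468 + \left(53 - \left(-3\right) \left(-2\right)\right)\right) \left(-418619 + 10616 \cdot 16\right) = \left(112468 + \left(53 - 6\right)\right) \left(-418619 + 169856\right) = \left(112468 + \left(53 - 6\right)\right) \left(-248763\right) = \left(112468 + 47\right) \left(-248763\right) = 112515 \left(-248763\right) = -27989568945$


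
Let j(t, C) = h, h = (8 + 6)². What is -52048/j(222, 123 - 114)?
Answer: -13012/49 ≈ -265.55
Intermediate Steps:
h = 196 (h = 14² = 196)
j(t, C) = 196
-52048/j(222, 123 - 114) = -52048/196 = -52048*1/196 = -13012/49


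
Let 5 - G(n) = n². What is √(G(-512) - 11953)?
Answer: 2*I*√68523 ≈ 523.54*I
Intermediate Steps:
G(n) = 5 - n²
√(G(-512) - 11953) = √((5 - 1*(-512)²) - 11953) = √((5 - 1*262144) - 11953) = √((5 - 262144) - 11953) = √(-262139 - 11953) = √(-274092) = 2*I*√68523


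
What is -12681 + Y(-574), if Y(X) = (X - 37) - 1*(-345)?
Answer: -12947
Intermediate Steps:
Y(X) = 308 + X (Y(X) = (-37 + X) + 345 = 308 + X)
-12681 + Y(-574) = -12681 + (308 - 574) = -12681 - 266 = -12947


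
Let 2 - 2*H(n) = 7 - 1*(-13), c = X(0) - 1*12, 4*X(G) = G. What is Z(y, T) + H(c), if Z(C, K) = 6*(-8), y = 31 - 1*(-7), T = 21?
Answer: -57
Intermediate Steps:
X(G) = G/4
y = 38 (y = 31 + 7 = 38)
Z(C, K) = -48
c = -12 (c = (1/4)*0 - 1*12 = 0 - 12 = -12)
H(n) = -9 (H(n) = 1 - (7 - 1*(-13))/2 = 1 - (7 + 13)/2 = 1 - 1/2*20 = 1 - 10 = -9)
Z(y, T) + H(c) = -48 - 9 = -57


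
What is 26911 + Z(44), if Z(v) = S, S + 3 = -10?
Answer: 26898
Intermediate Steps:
S = -13 (S = -3 - 10 = -13)
Z(v) = -13
26911 + Z(44) = 26911 - 13 = 26898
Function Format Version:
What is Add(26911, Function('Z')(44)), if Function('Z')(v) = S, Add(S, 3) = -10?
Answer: 26898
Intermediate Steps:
S = -13 (S = Add(-3, -10) = -13)
Function('Z')(v) = -13
Add(26911, Function('Z')(44)) = Add(26911, -13) = 26898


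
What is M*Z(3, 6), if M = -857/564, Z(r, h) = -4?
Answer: 857/141 ≈ 6.0780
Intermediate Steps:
M = -857/564 (M = -857*1/564 = -857/564 ≈ -1.5195)
M*Z(3, 6) = -857/564*(-4) = 857/141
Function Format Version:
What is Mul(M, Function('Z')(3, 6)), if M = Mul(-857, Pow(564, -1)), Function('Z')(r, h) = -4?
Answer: Rational(857, 141) ≈ 6.0780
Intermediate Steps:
M = Rational(-857, 564) (M = Mul(-857, Rational(1, 564)) = Rational(-857, 564) ≈ -1.5195)
Mul(M, Function('Z')(3, 6)) = Mul(Rational(-857, 564), -4) = Rational(857, 141)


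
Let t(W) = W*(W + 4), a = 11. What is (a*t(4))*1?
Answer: 352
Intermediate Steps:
t(W) = W*(4 + W)
(a*t(4))*1 = (11*(4*(4 + 4)))*1 = (11*(4*8))*1 = (11*32)*1 = 352*1 = 352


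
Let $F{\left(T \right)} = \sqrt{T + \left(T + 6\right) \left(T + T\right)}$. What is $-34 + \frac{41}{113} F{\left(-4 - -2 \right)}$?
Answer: $-34 + \frac{123 i \sqrt{2}}{113} \approx -34.0 + 1.5394 i$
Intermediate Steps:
$F{\left(T \right)} = \sqrt{T + 2 T \left(6 + T\right)}$ ($F{\left(T \right)} = \sqrt{T + \left(6 + T\right) 2 T} = \sqrt{T + 2 T \left(6 + T\right)}$)
$-34 + \frac{41}{113} F{\left(-4 - -2 \right)} = -34 + \frac{41}{113} \sqrt{\left(-4 - -2\right) \left(13 + 2 \left(-4 - -2\right)\right)} = -34 + 41 \cdot \frac{1}{113} \sqrt{\left(-4 + 2\right) \left(13 + 2 \left(-4 + 2\right)\right)} = -34 + \frac{41 \sqrt{- 2 \left(13 + 2 \left(-2\right)\right)}}{113} = -34 + \frac{41 \sqrt{- 2 \left(13 - 4\right)}}{113} = -34 + \frac{41 \sqrt{\left(-2\right) 9}}{113} = -34 + \frac{41 \sqrt{-18}}{113} = -34 + \frac{41 \cdot 3 i \sqrt{2}}{113} = -34 + \frac{123 i \sqrt{2}}{113}$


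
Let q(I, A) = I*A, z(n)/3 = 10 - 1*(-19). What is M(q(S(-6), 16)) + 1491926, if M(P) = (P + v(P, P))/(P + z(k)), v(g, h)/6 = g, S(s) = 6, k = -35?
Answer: 91007710/61 ≈ 1.4919e+6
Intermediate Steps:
v(g, h) = 6*g
z(n) = 87 (z(n) = 3*(10 - 1*(-19)) = 3*(10 + 19) = 3*29 = 87)
q(I, A) = A*I
M(P) = 7*P/(87 + P) (M(P) = (P + 6*P)/(P + 87) = (7*P)/(87 + P) = 7*P/(87 + P))
M(q(S(-6), 16)) + 1491926 = 7*(16*6)/(87 + 16*6) + 1491926 = 7*96/(87 + 96) + 1491926 = 7*96/183 + 1491926 = 7*96*(1/183) + 1491926 = 224/61 + 1491926 = 91007710/61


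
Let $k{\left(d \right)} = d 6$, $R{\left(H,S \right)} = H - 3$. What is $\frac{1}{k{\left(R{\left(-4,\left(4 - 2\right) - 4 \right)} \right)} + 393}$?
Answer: $\frac{1}{351} \approx 0.002849$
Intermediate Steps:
$R{\left(H,S \right)} = -3 + H$
$k{\left(d \right)} = 6 d$
$\frac{1}{k{\left(R{\left(-4,\left(4 - 2\right) - 4 \right)} \right)} + 393} = \frac{1}{6 \left(-3 - 4\right) + 393} = \frac{1}{6 \left(-7\right) + 393} = \frac{1}{-42 + 393} = \frac{1}{351}$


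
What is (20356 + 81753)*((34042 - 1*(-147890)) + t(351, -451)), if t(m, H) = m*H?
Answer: 2412937779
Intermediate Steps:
t(m, H) = H*m
(20356 + 81753)*((34042 - 1*(-147890)) + t(351, -451)) = (20356 + 81753)*((34042 - 1*(-147890)) - 451*351) = 102109*((34042 + 147890) - 158301) = 102109*(181932 - 158301) = 102109*23631 = 2412937779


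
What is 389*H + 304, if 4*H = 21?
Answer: 9385/4 ≈ 2346.3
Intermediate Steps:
H = 21/4 (H = (¼)*21 = 21/4 ≈ 5.2500)
389*H + 304 = 389*(21/4) + 304 = 8169/4 + 304 = 9385/4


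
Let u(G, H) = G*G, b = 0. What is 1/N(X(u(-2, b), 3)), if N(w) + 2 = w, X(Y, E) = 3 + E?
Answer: ¼ ≈ 0.25000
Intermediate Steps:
u(G, H) = G²
N(w) = -2 + w
1/N(X(u(-2, b), 3)) = 1/(-2 + (3 + 3)) = 1/(-2 + 6) = 1/4 = ¼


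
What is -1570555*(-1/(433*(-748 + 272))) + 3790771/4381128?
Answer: -217839080599/32249483208 ≈ -6.7548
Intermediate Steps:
-1570555*(-1/(433*(-748 + 272))) + 3790771/4381128 = -1570555/((-433*(-476))) + 3790771*(1/4381128) = -1570555/206108 + 3790771/4381128 = -1570555*1/206108 + 3790771/4381128 = -224365/29444 + 3790771/4381128 = -217839080599/32249483208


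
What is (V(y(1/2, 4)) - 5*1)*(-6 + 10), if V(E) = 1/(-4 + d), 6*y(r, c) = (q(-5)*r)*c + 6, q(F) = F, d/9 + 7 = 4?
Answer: -624/31 ≈ -20.129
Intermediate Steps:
d = -27 (d = -63 + 9*4 = -63 + 36 = -27)
y(r, c) = 1 - 5*c*r/6 (y(r, c) = ((-5*r)*c + 6)/6 = (-5*c*r + 6)/6 = (6 - 5*c*r)/6 = 1 - 5*c*r/6)
V(E) = -1/31 (V(E) = 1/(-4 - 27) = 1/(-31) = -1/31)
(V(y(1/2, 4)) - 5*1)*(-6 + 10) = (-1/31 - 5*1)*(-6 + 10) = (-1/31 - 5)*4 = -156/31*4 = -624/31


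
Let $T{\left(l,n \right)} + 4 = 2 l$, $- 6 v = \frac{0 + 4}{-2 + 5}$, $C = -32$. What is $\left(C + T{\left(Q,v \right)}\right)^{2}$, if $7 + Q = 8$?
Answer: $1156$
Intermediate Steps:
$Q = 1$ ($Q = -7 + 8 = 1$)
$v = - \frac{2}{9}$ ($v = - \frac{\left(0 + 4\right) \frac{1}{-2 + 5}}{6} = - \frac{4 \cdot \frac{1}{3}}{6} = \left(- \frac{1}{6}\right) \frac{4}{3} = - \frac{2}{9} \approx -0.22222$)
$T{\left(l,n \right)} = -4 + 2 l$
$\left(C + T{\left(Q,v \right)}\right)^{2} = \left(-32 + \left(-4 + 2 \cdot 1\right)\right)^{2} = \left(-32 + \left(-4 + 2\right)\right)^{2} = \left(-32 - 2\right)^{2} = \left(-34\right)^{2} = 1156$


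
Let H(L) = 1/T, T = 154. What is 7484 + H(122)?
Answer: 1152537/154 ≈ 7484.0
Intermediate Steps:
H(L) = 1/154
7484 + H(122) = 7484 + 1/154 = 1152537/154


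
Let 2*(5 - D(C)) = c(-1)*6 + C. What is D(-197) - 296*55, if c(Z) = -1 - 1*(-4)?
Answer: -32371/2 ≈ -16186.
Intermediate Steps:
c(Z) = 3 (c(Z) = -1 + 4 = 3)
D(C) = -4 - C/2 (D(C) = 5 - (3*6 + C)/2 = 5 - (18 + C)/2 = 5 + (-9 - C/2) = -4 - C/2)
D(-197) - 296*55 = (-4 - 1/2*(-197)) - 296*55 = (-4 + 197/2) - 1*16280 = 189/2 - 16280 = -32371/2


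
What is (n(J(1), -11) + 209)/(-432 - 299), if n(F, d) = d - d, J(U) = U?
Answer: -209/731 ≈ -0.28591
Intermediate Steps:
n(F, d) = 0
(n(J(1), -11) + 209)/(-432 - 299) = (0 + 209)/(-432 - 299) = 209/(-731) = 209*(-1/731) = -209/731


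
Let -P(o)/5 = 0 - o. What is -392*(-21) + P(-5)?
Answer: 8207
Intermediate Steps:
P(o) = 5*o (P(o) = -5*(0 - o) = -(-5)*o = 5*o)
-392*(-21) + P(-5) = -392*(-21) + 5*(-5) = 8232 - 25 = 8207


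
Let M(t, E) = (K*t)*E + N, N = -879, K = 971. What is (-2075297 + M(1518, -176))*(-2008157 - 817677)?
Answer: 738945146717536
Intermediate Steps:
M(t, E) = -879 + 971*E*t (M(t, E) = (971*t)*E - 879 = 971*E*t - 879 = -879 + 971*E*t)
(-2075297 + M(1518, -176))*(-2008157 - 817677) = (-2075297 + (-879 + 971*(-176)*1518))*(-2008157 - 817677) = (-2075297 + (-879 - 259420128))*(-2825834) = (-2075297 - 259421007)*(-2825834) = -261496304*(-2825834) = 738945146717536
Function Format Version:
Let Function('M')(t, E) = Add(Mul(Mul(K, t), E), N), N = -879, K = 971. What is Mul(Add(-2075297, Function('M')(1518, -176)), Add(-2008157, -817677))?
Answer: 738945146717536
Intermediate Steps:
Function('M')(t, E) = Add(-879, Mul(971, E, t)) (Function('M')(t, E) = Add(Mul(Mul(971, t), E), -879) = Add(Mul(971, E, t), -879) = Add(-879, Mul(971, E, t)))
Mul(Add(-2075297, Function('M')(1518, -176)), Add(-2008157, -817677)) = Mul(Add(-2075297, Add(-879, Mul(971, -176, 1518))), Add(-2008157, -817677)) = Mul(Add(-2075297, Add(-879, -259420128)), -2825834) = Mul(Add(-2075297, -259421007), -2825834) = Mul(-261496304, -2825834) = 738945146717536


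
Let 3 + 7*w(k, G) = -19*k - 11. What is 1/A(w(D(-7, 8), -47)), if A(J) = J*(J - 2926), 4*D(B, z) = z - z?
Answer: 1/5856 ≈ 0.00017076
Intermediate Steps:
D(B, z) = 0 (D(B, z) = (z - z)/4 = (¼)*0 = 0)
w(k, G) = -2 - 19*k/7 (w(k, G) = -3/7 + (-19*k - 11)/7 = -3/7 + (-11 - 19*k)/7 = -3/7 + (-11/7 - 19*k/7) = -2 - 19*k/7)
A(J) = J*(-2926 + J)
1/A(w(D(-7, 8), -47)) = 1/((-2 - 19/7*0)*(-2926 + (-2 - 19/7*0))) = 1/((-2 + 0)*(-2926 + (-2 + 0))) = 1/(-2*(-2926 - 2)) = 1/(-2*(-2928)) = 1/5856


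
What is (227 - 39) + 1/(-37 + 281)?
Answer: 45873/244 ≈ 188.00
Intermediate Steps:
(227 - 39) + 1/(-37 + 281) = 188 + 1/244 = 45873/244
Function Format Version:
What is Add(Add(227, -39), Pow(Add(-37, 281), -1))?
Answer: Rational(45873, 244) ≈ 188.00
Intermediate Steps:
Add(Add(227, -39), Pow(Add(-37, 281), -1)) = Add(188, Pow(244, -1)) = Add(188, Rational(1, 244)) = Rational(45873, 244)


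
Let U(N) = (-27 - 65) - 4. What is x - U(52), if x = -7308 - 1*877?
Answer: -8089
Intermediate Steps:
U(N) = -96 (U(N) = -92 - 4 = -96)
x = -8185 (x = -7308 - 877 = -8185)
x - U(52) = -8185 - 1*(-96) = -8185 + 96 = -8089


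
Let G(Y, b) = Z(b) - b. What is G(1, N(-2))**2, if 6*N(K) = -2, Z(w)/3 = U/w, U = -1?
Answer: 784/9 ≈ 87.111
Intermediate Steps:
Z(w) = -3/w (Z(w) = 3*(-1/w) = -3/w)
N(K) = -1/3 (N(K) = (1/6)*(-2) = -1/3)
G(Y, b) = -b - 3/b (G(Y, b) = -3/b - b = -b - 3/b)
G(1, N(-2))**2 = (-1*(-1/3) - 3/(-1/3))**2 = (1/3 - 3*(-3))**2 = (1/3 + 9)**2 = (28/3)**2 = 784/9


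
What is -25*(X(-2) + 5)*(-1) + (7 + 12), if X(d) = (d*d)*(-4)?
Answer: -256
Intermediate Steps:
X(d) = -4*d**2 (X(d) = d**2*(-4) = -4*d**2)
-25*(X(-2) + 5)*(-1) + (7 + 12) = -25*(-4*(-2)**2 + 5)*(-1) + (7 + 12) = -25*(-4*4 + 5)*(-1) + 19 = -25*(-16 + 5)*(-1) + 19 = -(-275)*(-1) + 19 = -25*11 + 19 = -275 + 19 = -256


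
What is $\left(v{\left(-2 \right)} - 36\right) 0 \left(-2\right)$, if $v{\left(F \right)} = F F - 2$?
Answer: $0$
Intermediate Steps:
$v{\left(F \right)} = -2 + F^{2}$ ($v{\left(F \right)} = F^{2} - 2 = -2 + F^{2}$)
$\left(v{\left(-2 \right)} - 36\right) 0 \left(-2\right) = \left(\left(-2 + \left(-2\right)^{2}\right) - 36\right) 0 \left(-2\right) = \left(\left(-2 + 4\right) - 36\right) 0 = \left(2 - 36\right) 0 = \left(-34\right) 0 = 0$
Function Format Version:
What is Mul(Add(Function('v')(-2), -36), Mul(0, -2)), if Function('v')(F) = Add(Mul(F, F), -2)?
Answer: 0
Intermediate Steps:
Function('v')(F) = Add(-2, Pow(F, 2)) (Function('v')(F) = Add(Pow(F, 2), -2) = Add(-2, Pow(F, 2)))
Mul(Add(Function('v')(-2), -36), Mul(0, -2)) = Mul(Add(Add(-2, Pow(-2, 2)), -36), Mul(0, -2)) = Mul(Add(Add(-2, 4), -36), 0) = Mul(Add(2, -36), 0) = Mul(-34, 0) = 0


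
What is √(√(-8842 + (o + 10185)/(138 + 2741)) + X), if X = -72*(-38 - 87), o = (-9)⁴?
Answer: √(74597769000 + 5758*I*√18309987997)/2879 ≈ 94.87 + 0.49542*I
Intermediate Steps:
o = 6561
X = 9000 (X = -72*(-125) = 9000)
√(√(-8842 + (o + 10185)/(138 + 2741)) + X) = √(√(-8842 + (6561 + 10185)/(138 + 2741)) + 9000) = √(√(-8842 + 16746/2879) + 9000) = √(√(-25439372/2879) + 9000) = √(2*I*√18309987997/2879 + 9000) = √(9000 + 2*I*√18309987997/2879)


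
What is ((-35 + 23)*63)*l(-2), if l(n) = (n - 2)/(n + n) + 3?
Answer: -3024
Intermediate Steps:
l(n) = 3 + (-2 + n)/(2*n) (l(n) = (-2 + n)/((2*n)) + 3 = (-2 + n)*(1/(2*n)) + 3 = (-2 + n)/(2*n) + 3 = 3 + (-2 + n)/(2*n))
((-35 + 23)*63)*l(-2) = ((-35 + 23)*63)*(7/2 - 1/(-2)) = (-12*63)*(7/2 - 1*(-1/2)) = -756*(7/2 + 1/2) = -756*4 = -3024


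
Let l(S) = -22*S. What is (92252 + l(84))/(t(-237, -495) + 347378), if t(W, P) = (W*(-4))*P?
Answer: -45202/60941 ≈ -0.74173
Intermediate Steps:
t(W, P) = -4*P*W (t(W, P) = (-4*W)*P = -4*P*W)
(92252 + l(84))/(t(-237, -495) + 347378) = (92252 - 22*84)/(-4*(-495)*(-237) + 347378) = (92252 - 1848)/(-469260 + 347378) = 90404/(-121882) = 90404*(-1/121882) = -45202/60941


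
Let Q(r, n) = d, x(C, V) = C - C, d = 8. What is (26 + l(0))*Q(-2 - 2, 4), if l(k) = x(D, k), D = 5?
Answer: 208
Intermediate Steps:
x(C, V) = 0
l(k) = 0
Q(r, n) = 8
(26 + l(0))*Q(-2 - 2, 4) = (26 + 0)*8 = 26*8 = 208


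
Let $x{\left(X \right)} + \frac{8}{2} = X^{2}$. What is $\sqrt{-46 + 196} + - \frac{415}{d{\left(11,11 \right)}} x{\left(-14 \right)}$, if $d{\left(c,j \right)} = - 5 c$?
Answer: $\frac{15936}{11} + 5 \sqrt{6} \approx 1461.0$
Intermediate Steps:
$x{\left(X \right)} = -4 + X^{2}$
$\sqrt{-46 + 196} + - \frac{415}{d{\left(11,11 \right)}} x{\left(-14 \right)} = \sqrt{-46 + 196} + - \frac{415}{\left(-5\right) 11} \left(-4 + \left(-14\right)^{2}\right) = \sqrt{150} + - \frac{415}{-55} \left(-4 + 196\right) = 5 \sqrt{6} + \left(-415\right) \left(- \frac{1}{55}\right) 192 = 5 \sqrt{6} + \frac{83}{11} \cdot 192 = 5 \sqrt{6} + \frac{15936}{11} = \frac{15936}{11} + 5 \sqrt{6}$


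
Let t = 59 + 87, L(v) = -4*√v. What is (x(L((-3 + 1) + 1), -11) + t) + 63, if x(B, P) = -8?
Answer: 201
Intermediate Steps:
t = 146
(x(L((-3 + 1) + 1), -11) + t) + 63 = (-8 + 146) + 63 = 138 + 63 = 201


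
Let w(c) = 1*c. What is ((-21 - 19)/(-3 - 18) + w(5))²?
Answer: 21025/441 ≈ 47.676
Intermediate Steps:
w(c) = c
((-21 - 19)/(-3 - 18) + w(5))² = ((-21 - 19)/(-3 - 18) + 5)² = (-40/(-21) + 5)² = (-40*(-1/21) + 5)² = (40/21 + 5)² = (145/21)² = 21025/441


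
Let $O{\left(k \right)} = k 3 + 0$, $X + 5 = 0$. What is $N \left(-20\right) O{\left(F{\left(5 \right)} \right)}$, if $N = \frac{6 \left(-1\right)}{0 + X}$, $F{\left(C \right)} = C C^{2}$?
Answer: $-9000$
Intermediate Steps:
$X = -5$ ($X = -5 + 0 = -5$)
$F{\left(C \right)} = C^{3}$
$O{\left(k \right)} = 3 k$ ($O{\left(k \right)} = 3 k + 0 = 3 k$)
$N = \frac{6}{5}$ ($N = \frac{6 \left(-1\right)}{0 - 5} = - \frac{6}{-5} = \left(-6\right) \left(- \frac{1}{5}\right) = \frac{6}{5} \approx 1.2$)
$N \left(-20\right) O{\left(F{\left(5 \right)} \right)} = \frac{6}{5} \left(-20\right) 3 \cdot 5^{3} = - 24 \cdot 3 \cdot 125 = \left(-24\right) 375 = -9000$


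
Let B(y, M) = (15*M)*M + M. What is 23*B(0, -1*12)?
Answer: 49404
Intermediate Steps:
B(y, M) = M + 15*M² (B(y, M) = 15*M² + M = M + 15*M²)
23*B(0, -1*12) = 23*((-1*12)*(1 + 15*(-1*12))) = 23*(-12*(1 + 15*(-12))) = 23*(-12*(1 - 180)) = 23*(-12*(-179)) = 23*2148 = 49404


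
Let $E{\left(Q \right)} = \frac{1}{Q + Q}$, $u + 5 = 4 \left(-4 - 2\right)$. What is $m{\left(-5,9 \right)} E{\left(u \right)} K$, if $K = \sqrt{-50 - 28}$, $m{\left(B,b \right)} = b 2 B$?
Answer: $\frac{45 i \sqrt{78}}{29} \approx 13.704 i$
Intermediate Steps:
$m{\left(B,b \right)} = 2 B b$ ($m{\left(B,b \right)} = 2 b B = 2 B b$)
$u = -29$ ($u = -5 + 4 \left(-4 - 2\right) = -5 + 4 \left(-6\right) = -5 - 24 = -29$)
$K = i \sqrt{78}$ ($K = \sqrt{-78} = i \sqrt{78} \approx 8.8318 i$)
$E{\left(Q \right)} = \frac{1}{2 Q}$
$m{\left(-5,9 \right)} E{\left(u \right)} K = 2 \left(-5\right) 9 \frac{1}{2 \left(-29\right)} i \sqrt{78} = - 90 \cdot \frac{1}{2} \left(- \frac{1}{29}\right) i \sqrt{78} = \left(-90\right) \left(- \frac{1}{58}\right) i \sqrt{78} = \frac{45 i \sqrt{78}}{29}$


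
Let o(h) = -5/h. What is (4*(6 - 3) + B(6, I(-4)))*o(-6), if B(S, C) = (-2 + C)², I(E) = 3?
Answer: 65/6 ≈ 10.833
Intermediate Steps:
(4*(6 - 3) + B(6, I(-4)))*o(-6) = (4*(6 - 3) + (-2 + 3)²)*(-5/(-6)) = (4*3 + 1²)*(-5*(-⅙)) = (12 + 1)*(⅚) = 13*(⅚) = 65/6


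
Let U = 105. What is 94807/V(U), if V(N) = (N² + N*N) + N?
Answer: 94807/22155 ≈ 4.2793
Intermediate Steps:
V(N) = N + 2*N² (V(N) = (N² + N²) + N = 2*N² + N = N + 2*N²)
94807/V(U) = 94807/((105*(1 + 2*105))) = 94807/((105*(1 + 210))) = 94807/((105*211)) = 94807/22155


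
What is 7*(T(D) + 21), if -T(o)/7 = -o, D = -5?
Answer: -98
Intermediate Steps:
T(o) = 7*o (T(o) = -(-7)*o = 7*o)
7*(T(D) + 21) = 7*(7*(-5) + 21) = 7*(-35 + 21) = 7*(-14) = -98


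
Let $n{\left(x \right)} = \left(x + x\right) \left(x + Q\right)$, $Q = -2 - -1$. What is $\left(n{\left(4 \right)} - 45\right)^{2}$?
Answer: $441$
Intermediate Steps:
$Q = -1$ ($Q = -2 + 1 = -1$)
$n{\left(x \right)} = 2 x \left(-1 + x\right)$ ($n{\left(x \right)} = \left(x + x\right) \left(x - 1\right) = 2 x \left(-1 + x\right)$)
$\left(n{\left(4 \right)} - 45\right)^{2} = \left(2 \cdot 4 \left(-1 + 4\right) - 45\right)^{2} = \left(2 \cdot 4 \cdot 3 - 45\right)^{2} = \left(24 - 45\right)^{2} = \left(-21\right)^{2} = 441$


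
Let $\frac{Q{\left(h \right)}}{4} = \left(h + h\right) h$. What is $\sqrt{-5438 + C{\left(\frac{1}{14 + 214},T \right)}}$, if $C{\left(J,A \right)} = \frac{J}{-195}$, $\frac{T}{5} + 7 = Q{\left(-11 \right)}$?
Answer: $\frac{i \sqrt{298590249035}}{7410} \approx 73.743 i$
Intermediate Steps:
$Q{\left(h \right)} = 8 h^{2}$ ($Q{\left(h \right)} = 4 \left(h + h\right) h = 4 \cdot 2 h h = 4 \cdot 2 h^{2} = 8 h^{2}$)
$T = 4805$ ($T = -35 + 5 \cdot 8 \left(-11\right)^{2} = -35 + 5 \cdot 8 \cdot 121 = -35 + 5 \cdot 968 = -35 + 4840 = 4805$)
$C{\left(J,A \right)} = - \frac{J}{195}$ ($C{\left(J,A \right)} = J \left(- \frac{1}{195}\right) = - \frac{J}{195}$)
$\sqrt{-5438 + C{\left(\frac{1}{14 + 214},T \right)}} = \sqrt{-5438 - \frac{1}{195 \left(14 + 214\right)}} = \sqrt{-5438 - \frac{1}{195 \cdot 228}} = \sqrt{-5438 - \frac{1}{44460}} = \sqrt{- \frac{241773481}{44460}} = \frac{i \sqrt{298590249035}}{7410}$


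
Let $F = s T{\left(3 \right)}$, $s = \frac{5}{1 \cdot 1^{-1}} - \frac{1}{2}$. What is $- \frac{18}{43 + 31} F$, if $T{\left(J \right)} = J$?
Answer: $- \frac{243}{74} \approx -3.2838$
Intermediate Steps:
$s = \frac{9}{2}$ ($s = \frac{5}{1 \cdot 1} - \frac{1}{2} = \frac{5}{1} - \frac{1}{2} = 5 \cdot 1 - \frac{1}{2} = 5 - \frac{1}{2} = \frac{9}{2} \approx 4.5$)
$F = \frac{27}{2}$ ($F = \frac{9}{2} \cdot 3 = \frac{27}{2} \approx 13.5$)
$- \frac{18}{43 + 31} F = - \frac{18}{43 + 31} \cdot \frac{27}{2} = - \frac{18}{74} \cdot \frac{27}{2} = \left(-18\right) \frac{1}{74} \cdot \frac{27}{2} = \left(- \frac{9}{37}\right) \frac{27}{2} = - \frac{243}{74}$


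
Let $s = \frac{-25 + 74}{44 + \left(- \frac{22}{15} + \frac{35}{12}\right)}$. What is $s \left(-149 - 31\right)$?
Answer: $- \frac{19600}{101} \approx -194.06$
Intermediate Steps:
$s = \frac{980}{909}$ ($s = \frac{49}{44 + \left(\left(-22\right) \frac{1}{15} + 35 \cdot \frac{1}{12}\right)} = \frac{49}{44 + \left(- \frac{22}{15} + \frac{35}{12}\right)} = \frac{49}{44 + \frac{29}{20}} = \frac{49}{\frac{909}{20}} = 49 \cdot \frac{20}{909} = \frac{980}{909} \approx 1.0781$)
$s \left(-149 - 31\right) = \frac{980 \left(-149 - 31\right)}{909} = \frac{980}{909} \left(-180\right) = - \frac{19600}{101}$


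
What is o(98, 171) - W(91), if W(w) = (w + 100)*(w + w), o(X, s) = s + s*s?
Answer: -5350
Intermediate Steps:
o(X, s) = s + s²
W(w) = 2*w*(100 + w) (W(w) = (100 + w)*(2*w) = 2*w*(100 + w))
o(98, 171) - W(91) = 171*(1 + 171) - 2*91*(100 + 91) = 171*172 - 2*91*191 = 29412 - 1*34762 = 29412 - 34762 = -5350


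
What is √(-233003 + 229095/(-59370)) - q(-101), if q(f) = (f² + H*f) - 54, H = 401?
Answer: 30354 + I*√3650230459826/3958 ≈ 30354.0 + 482.71*I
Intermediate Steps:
q(f) = -54 + f² + 401*f (q(f) = (f² + 401*f) - 54 = -54 + f² + 401*f)
√(-233003 + 229095/(-59370)) - q(-101) = √(-233003 + 229095/(-59370)) - (-54 + (-101)² + 401*(-101)) = √(-233003 + 229095*(-1/59370)) - (-54 + 10201 - 40501) = √(-233003 - 15273/3958) - 1*(-30354) = √(-922241147/3958) + 30354 = I*√3650230459826/3958 + 30354 = 30354 + I*√3650230459826/3958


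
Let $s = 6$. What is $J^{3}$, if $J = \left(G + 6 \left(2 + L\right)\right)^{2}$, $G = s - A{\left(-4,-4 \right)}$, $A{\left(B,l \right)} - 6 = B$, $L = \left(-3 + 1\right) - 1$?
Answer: $64$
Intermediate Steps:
$L = -3$ ($L = -2 - 1 = -3$)
$A{\left(B,l \right)} = 6 + B$
$G = 4$ ($G = 6 - \left(6 - 4\right) = 6 - 2 = 4$)
$J = 4$ ($J = \left(4 + 6 \left(2 - 3\right)\right)^{2} = \left(4 + 6 \left(-1\right)\right)^{2} = \left(4 - 6\right)^{2} = \left(-2\right)^{2} = 4$)
$J^{3} = 4^{3} = 64$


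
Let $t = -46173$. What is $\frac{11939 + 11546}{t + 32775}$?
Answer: $- \frac{305}{174} \approx -1.7529$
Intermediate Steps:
$\frac{11939 + 11546}{t + 32775} = \frac{11939 + 11546}{-46173 + 32775} = \frac{23485}{-13398} = 23485 \left(- \frac{1}{13398}\right) = - \frac{305}{174}$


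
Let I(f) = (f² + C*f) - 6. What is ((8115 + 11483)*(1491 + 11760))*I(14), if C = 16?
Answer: 107512942572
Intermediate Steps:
I(f) = -6 + f² + 16*f (I(f) = (f² + 16*f) - 6 = -6 + f² + 16*f)
((8115 + 11483)*(1491 + 11760))*I(14) = ((8115 + 11483)*(1491 + 11760))*(-6 + 14² + 16*14) = (19598*13251)*(-6 + 196 + 224) = 259693098*414 = 107512942572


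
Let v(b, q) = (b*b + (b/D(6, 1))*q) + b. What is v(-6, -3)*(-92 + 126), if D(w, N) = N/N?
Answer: 1632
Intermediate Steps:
D(w, N) = 1
v(b, q) = b + b**2 + b*q (v(b, q) = (b*b + (b/1)*q) + b = (b**2 + (b*1)*q) + b = (b**2 + b*q) + b = b + b**2 + b*q)
v(-6, -3)*(-92 + 126) = (-6*(1 - 6 - 3))*(-92 + 126) = -6*(-8)*34 = 48*34 = 1632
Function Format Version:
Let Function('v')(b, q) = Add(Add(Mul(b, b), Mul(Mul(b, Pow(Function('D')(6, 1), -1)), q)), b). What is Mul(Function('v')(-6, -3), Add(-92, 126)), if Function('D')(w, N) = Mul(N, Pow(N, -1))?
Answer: 1632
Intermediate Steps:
Function('D')(w, N) = 1
Function('v')(b, q) = Add(b, Pow(b, 2), Mul(b, q)) (Function('v')(b, q) = Add(Add(Mul(b, b), Mul(Mul(b, Pow(1, -1)), q)), b) = Add(Add(Pow(b, 2), Mul(Mul(b, 1), q)), b) = Add(Add(Pow(b, 2), Mul(b, q)), b) = Add(b, Pow(b, 2), Mul(b, q)))
Mul(Function('v')(-6, -3), Add(-92, 126)) = Mul(Mul(-6, Add(1, -6, -3)), Add(-92, 126)) = Mul(Mul(-6, -8), 34) = Mul(48, 34) = 1632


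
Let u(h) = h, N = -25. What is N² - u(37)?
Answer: 588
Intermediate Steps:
N² - u(37) = (-25)² - 1*37 = 625 - 37 = 588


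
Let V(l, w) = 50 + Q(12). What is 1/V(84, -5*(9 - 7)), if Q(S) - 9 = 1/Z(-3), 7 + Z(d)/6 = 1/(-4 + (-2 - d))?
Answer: 44/2595 ≈ 0.016956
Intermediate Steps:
Z(d) = -42 + 6/(-6 - d) (Z(d) = -42 + 6/(-4 + (-2 - d)) = -42 + 6/(-6 - d))
Q(S) = 395/44 (Q(S) = 9 + 1/(6*(-43 - 7*(-3))/(6 - 3)) = 9 + 1/(6*(-43 + 21)/3) = 9 + 1/(6*(⅓)*(-22)) = 9 + 1/(-44) = 9 - 1/44 = 395/44)
V(l, w) = 2595/44 (V(l, w) = 50 + 395/44 = 2595/44)
1/V(84, -5*(9 - 7)) = 1/(2595/44) = 44/2595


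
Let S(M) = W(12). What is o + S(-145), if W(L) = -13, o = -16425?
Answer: -16438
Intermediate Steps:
S(M) = -13
o + S(-145) = -16425 - 13 = -16438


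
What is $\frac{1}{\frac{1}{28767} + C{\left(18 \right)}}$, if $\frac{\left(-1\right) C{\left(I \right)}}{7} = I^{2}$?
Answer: $- \frac{28767}{65243555} \approx -0.00044092$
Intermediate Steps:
$C{\left(I \right)} = - 7 I^{2}$
$\frac{1}{\frac{1}{28767} + C{\left(18 \right)}} = \frac{1}{\frac{1}{28767} - 7 \cdot 18^{2}} = \frac{1}{\frac{1}{28767} - 2268} = \frac{1}{- \frac{65243555}{28767}} = - \frac{28767}{65243555}$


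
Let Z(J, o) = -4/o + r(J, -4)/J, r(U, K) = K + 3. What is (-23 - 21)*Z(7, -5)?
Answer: -1012/35 ≈ -28.914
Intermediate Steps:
r(U, K) = 3 + K
Z(J, o) = -1/J - 4/o (Z(J, o) = -4/o + (3 - 4)/J = -4/o - 1/J = -1/J - 4/o)
(-23 - 21)*Z(7, -5) = (-23 - 21)*(-1/7 - 4/(-5)) = -44*(-1*1/7 - 4*(-1/5)) = -44*(-1/7 + 4/5) = -44*23/35 = -1012/35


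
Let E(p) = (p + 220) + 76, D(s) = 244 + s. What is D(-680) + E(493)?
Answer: 353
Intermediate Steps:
E(p) = 296 + p (E(p) = (220 + p) + 76 = 296 + p)
D(-680) + E(493) = (244 - 680) + (296 + 493) = -436 + 789 = 353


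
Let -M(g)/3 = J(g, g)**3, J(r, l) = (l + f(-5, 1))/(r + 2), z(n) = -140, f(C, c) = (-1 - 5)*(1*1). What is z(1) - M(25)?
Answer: -911681/6561 ≈ -138.95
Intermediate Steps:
f(C, c) = -6 (f(C, c) = -6*1 = -6)
J(r, l) = (-6 + l)/(2 + r) (J(r, l) = (l - 6)/(r + 2) = (-6 + l)/(2 + r))
M(g) = -3*(-6 + g)**3/(2 + g)**3
z(1) - M(25) = -140 - (-3)*(-6 + 25)**3/(2 + 25)**3 = -140 - (-3)*19**3/27**3 = -140 - (-3)*6859/19683 = -140 - 1*(-6859/6561) = -140 + 6859/6561 = -911681/6561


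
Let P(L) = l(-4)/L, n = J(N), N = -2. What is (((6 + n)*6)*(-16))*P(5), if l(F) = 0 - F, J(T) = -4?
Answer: -768/5 ≈ -153.60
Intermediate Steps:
n = -4
l(F) = -F
P(L) = 4/L (P(L) = (-1*(-4))/L = 4/L)
(((6 + n)*6)*(-16))*P(5) = (((6 - 4)*6)*(-16))*(4/5) = ((2*6)*(-16))*(4*(⅕)) = (12*(-16))*(⅘) = -192*⅘ = -768/5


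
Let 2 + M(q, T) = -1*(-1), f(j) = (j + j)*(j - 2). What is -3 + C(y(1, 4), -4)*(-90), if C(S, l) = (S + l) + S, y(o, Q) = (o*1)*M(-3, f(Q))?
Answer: 537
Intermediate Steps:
f(j) = 2*j*(-2 + j) (f(j) = (2*j)*(-2 + j) = 2*j*(-2 + j))
M(q, T) = -1 (M(q, T) = -2 - 1*(-1) = -2 + 1 = -1)
y(o, Q) = -o (y(o, Q) = (o*1)*(-1) = o*(-1) = -o)
C(S, l) = l + 2*S
-3 + C(y(1, 4), -4)*(-90) = -3 + (-4 + 2*(-1*1))*(-90) = -3 + (-4 + 2*(-1))*(-90) = -3 + (-4 - 2)*(-90) = -3 - 6*(-90) = -3 + 540 = 537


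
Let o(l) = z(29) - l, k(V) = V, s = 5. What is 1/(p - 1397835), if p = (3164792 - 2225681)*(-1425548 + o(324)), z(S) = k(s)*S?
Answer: -1/1338917306532 ≈ -7.4687e-13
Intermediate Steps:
z(S) = 5*S
o(l) = 145 - l (o(l) = 5*29 - l = 145 - l)
p = -1338915908697 (p = (3164792 - 2225681)*(-1425548 + (145 - 1*324)) = 939111*(-1425548 + (145 - 324)) = 939111*(-1425548 - 179) = 939111*(-1425727) = -1338915908697)
1/(p - 1397835) = 1/(-1338915908697 - 1397835) = 1/(-1338917306532) = -1/1338917306532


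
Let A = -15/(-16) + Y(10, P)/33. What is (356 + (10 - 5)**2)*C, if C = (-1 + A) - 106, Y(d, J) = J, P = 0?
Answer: -646557/16 ≈ -40410.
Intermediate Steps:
A = 15/16 (A = -15/(-16) + 0/33 = -15*(-1/16) + 0*(1/33) = 15/16 + 0 = 15/16 ≈ 0.93750)
C = -1697/16 (C = (-1 + 15/16) - 106 = -1/16 - 106 = -1697/16 ≈ -106.06)
(356 + (10 - 5)**2)*C = (356 + (10 - 5)**2)*(-1697/16) = (356 + 5**2)*(-1697/16) = (356 + 25)*(-1697/16) = 381*(-1697/16) = -646557/16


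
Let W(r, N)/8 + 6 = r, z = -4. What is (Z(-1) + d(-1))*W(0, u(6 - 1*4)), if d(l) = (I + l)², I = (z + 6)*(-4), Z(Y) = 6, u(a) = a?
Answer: -4176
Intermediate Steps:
W(r, N) = -48 + 8*r
I = -8 (I = (-4 + 6)*(-4) = 2*(-4) = -8)
d(l) = (-8 + l)²
(Z(-1) + d(-1))*W(0, u(6 - 1*4)) = (6 + (-8 - 1)²)*(-48 + 8*0) = (6 + (-9)²)*(-48 + 0) = (6 + 81)*(-48) = 87*(-48) = -4176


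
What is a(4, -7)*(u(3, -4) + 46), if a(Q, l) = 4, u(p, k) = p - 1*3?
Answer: 184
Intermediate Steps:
u(p, k) = -3 + p (u(p, k) = p - 3 = -3 + p)
a(4, -7)*(u(3, -4) + 46) = 4*((-3 + 3) + 46) = 4*(0 + 46) = 4*46 = 184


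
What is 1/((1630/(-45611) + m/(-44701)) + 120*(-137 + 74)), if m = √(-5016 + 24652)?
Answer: -15713304207109546819345/118793141351974434802796472 + 92994320812021*√4909/118793141351974434802796472 ≈ -0.00013227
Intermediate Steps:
m = 2*√4909 (m = √19636 = 2*√4909 ≈ 140.13)
1/((1630/(-45611) + m/(-44701)) + 120*(-137 + 74)) = 1/((1630/(-45611) + (2*√4909)/(-44701)) + 120*(-137 + 74)) = 1/((1630*(-1/45611) + (2*√4909)*(-1/44701)) + 120*(-63)) = 1/((-1630/45611 - 2*√4909/44701) - 7560) = 1/(-344820790/45611 - 2*√4909/44701)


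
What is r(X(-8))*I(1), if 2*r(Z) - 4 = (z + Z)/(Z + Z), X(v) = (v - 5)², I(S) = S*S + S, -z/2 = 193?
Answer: 1135/338 ≈ 3.3580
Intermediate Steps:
z = -386 (z = -2*193 = -386)
I(S) = S + S² (I(S) = S² + S = S + S²)
X(v) = (-5 + v)²
r(Z) = 2 + (-386 + Z)/(4*Z) (r(Z) = 2 + ((-386 + Z)/(Z + Z))/2 = 2 + ((-386 + Z)/((2*Z)))/2 = 2 + ((-386 + Z)*(1/(2*Z)))/2 = 2 + ((-386 + Z)/(2*Z))/2 = 2 + (-386 + Z)/(4*Z))
r(X(-8))*I(1) = ((-386 + 9*(-5 - 8)²)/(4*((-5 - 8)²)))*(1*(1 + 1)) = ((-386 + 9*(-13)²)/(4*((-13)²)))*(1*2) = ((¼)*(-386 + 9*169)/169)*2 = ((¼)*(1/169)*(-386 + 1521))*2 = ((¼)*(1/169)*1135)*2 = (1135/676)*2 = 1135/338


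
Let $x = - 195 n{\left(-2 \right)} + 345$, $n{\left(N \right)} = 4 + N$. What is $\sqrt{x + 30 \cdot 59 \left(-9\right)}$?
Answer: $15 i \sqrt{71} \approx 126.39 i$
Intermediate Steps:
$x = -45$ ($x = - 195 \left(4 - 2\right) + 345 = \left(-195\right) 2 + 345 = -390 + 345 = -45$)
$\sqrt{x + 30 \cdot 59 \left(-9\right)} = \sqrt{-45 + 30 \cdot 59 \left(-9\right)} = \sqrt{-45 + 1770 \left(-9\right)} = \sqrt{-45 - 15930} = \sqrt{-15975} = 15 i \sqrt{71}$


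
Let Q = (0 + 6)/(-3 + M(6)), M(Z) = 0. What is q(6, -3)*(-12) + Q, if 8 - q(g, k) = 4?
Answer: -50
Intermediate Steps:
q(g, k) = 4 (q(g, k) = 8 - 1*4 = 8 - 4 = 4)
Q = -2 (Q = (0 + 6)/(-3 + 0) = 6/(-3) = 6*(-⅓) = -2)
q(6, -3)*(-12) + Q = 4*(-12) - 2 = -48 - 2 = -50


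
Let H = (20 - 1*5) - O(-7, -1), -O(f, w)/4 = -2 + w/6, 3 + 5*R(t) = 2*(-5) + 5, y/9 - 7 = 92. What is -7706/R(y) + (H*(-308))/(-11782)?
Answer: 340482049/70692 ≈ 4816.4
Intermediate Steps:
y = 891 (y = 63 + 9*92 = 63 + 828 = 891)
R(t) = -8/5 (R(t) = -⅗ + (2*(-5) + 5)/5 = -⅗ + (-10 + 5)/5 = -⅗ + (⅕)*(-5) = -⅗ - 1 = -8/5)
O(f, w) = 8 - 2*w/3 (O(f, w) = -4*(-2 + w/6) = 8 - 2*w/3)
H = 19/3 (H = (20 - 1*5) - (8 - ⅔*(-1)) = (20 - 5) - (8 + ⅔) = 15 - 1*26/3 = 15 - 26/3 = 19/3 ≈ 6.3333)
-7706/R(y) + (H*(-308))/(-11782) = -7706/(-8/5) + ((19/3)*(-308))/(-11782) = -7706*(-5/8) - 5852/3*(-1/11782) = 19265/4 + 2926/17673 = 340482049/70692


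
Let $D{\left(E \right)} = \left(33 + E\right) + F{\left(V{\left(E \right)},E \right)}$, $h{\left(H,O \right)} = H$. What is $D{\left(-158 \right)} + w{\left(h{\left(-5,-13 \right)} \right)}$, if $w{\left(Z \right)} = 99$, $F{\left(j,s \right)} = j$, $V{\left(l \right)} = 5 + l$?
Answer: $-179$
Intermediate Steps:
$D{\left(E \right)} = 38 + 2 E$ ($D{\left(E \right)} = \left(33 + E\right) + \left(5 + E\right) = 38 + 2 E$)
$D{\left(-158 \right)} + w{\left(h{\left(-5,-13 \right)} \right)} = \left(38 + 2 \left(-158\right)\right) + 99 = \left(38 - 316\right) + 99 = -278 + 99 = -179$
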